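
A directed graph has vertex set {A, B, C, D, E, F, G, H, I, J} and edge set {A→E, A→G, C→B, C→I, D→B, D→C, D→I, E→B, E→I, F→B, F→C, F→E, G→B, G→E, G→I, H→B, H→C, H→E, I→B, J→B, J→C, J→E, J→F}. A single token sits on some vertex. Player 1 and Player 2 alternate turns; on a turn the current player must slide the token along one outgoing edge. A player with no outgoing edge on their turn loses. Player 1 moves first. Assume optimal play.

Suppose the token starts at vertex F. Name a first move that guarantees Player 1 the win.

Move to B.

Classify positions by backward induction: terminal positions (no move available) are L. From any other position, the mover wins iff some move reaches an L.
Every edge goes from a vertex to one that appears earlier in the order B, I, C, D, E, G, H, F, J, A, so processing vertices in that order labels each vertex after all of its successors.
B: no outgoing edge → L
I: reaches L-position B → W
C: reaches L-position B → W
D: reaches L-position B → W
E: reaches L-position B → W
G: reaches L-position B → W
H: reaches L-position B → W
F: reaches L-position B → W
J: reaches L-position B → W
A: only reaches G(W), E(W), all W → L
From F, the L positions reachable in one move are: B.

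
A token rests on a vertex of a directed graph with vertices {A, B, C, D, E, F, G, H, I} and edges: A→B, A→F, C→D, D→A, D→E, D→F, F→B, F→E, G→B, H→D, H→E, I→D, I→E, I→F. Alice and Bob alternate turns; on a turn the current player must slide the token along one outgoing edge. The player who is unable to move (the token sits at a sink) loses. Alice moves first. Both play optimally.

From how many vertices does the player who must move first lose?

3

Work bottom-up. With no move the player to move loses. Otherwise the position is W if at least one move leads to an L position for the opponent, and L if every move leads to a W.
Every edge goes from a vertex to one that appears earlier in the order E, B, F, A, D, C, I, H, G, so processing vertices in that order labels each vertex after all of its successors.
E: no outgoing edge → L
B: no outgoing edge → L
F: can move to B, which is L ⇒ W
A: can move to B, which is L ⇒ W
D: can move to E, which is L ⇒ W
C: the only move is to D(W), a W ⇒ L
I: can move to E, which is L ⇒ W
H: can move to E, which is L ⇒ W
G: can move to B, which is L ⇒ W
The L vertices are B, C, E; that is 3 in all.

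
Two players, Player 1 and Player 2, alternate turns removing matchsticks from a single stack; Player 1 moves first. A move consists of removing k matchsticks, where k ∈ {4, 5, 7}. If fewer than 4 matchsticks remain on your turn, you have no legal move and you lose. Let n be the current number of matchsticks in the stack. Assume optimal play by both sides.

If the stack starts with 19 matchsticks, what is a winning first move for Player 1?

Remove 5, leaving 14.

Use the standard recursion: the mover loses at a terminal position; elsewhere, the mover wins exactly when some move hands the opponent an L position.
n=0: no move → L
n=1: no move → L
n=2: no move → L
n=3: no move → L
n=4: reaches L-position 0 → W
n=5: reaches L-position 1 → W
n=6: reaches L-position 2 → W
n=7: reaches L-position 3 → W
n=8: reaches L-position 3 → W
n=9: reaches L-position 2 → W
n=10: reaches L-position 3 → W
n=11: only reaches 7(W), 6(W), 4(W), all W → L
n=12: only reaches 8(W), 7(W), 5(W), all W → L
n=13: only reaches 9(W), 8(W), 6(W), all W → L
n=14: only reaches 10(W), 9(W), 7(W), all W → L
n=15: reaches L-position 11 → W
n=16: reaches L-position 12 → W
n=17: reaches L-position 13 → W
n=18: reaches L-position 14 → W
n=19: reaches L-position 14 → W
From 19, the L positions reachable in one move are: 14, 12. Any move reaching one of these is winning.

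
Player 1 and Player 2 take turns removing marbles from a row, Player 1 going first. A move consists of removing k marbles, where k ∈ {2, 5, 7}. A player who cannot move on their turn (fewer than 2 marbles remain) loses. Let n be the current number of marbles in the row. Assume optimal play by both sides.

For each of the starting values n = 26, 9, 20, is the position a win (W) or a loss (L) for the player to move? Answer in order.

26: L, 9: W, 20: W

Classify positions by backward induction: terminal positions (no move available) are L. From any other position, the mover wins iff some move reaches an L.
n=0: no move → L
n=1: no move → L
n=2: can move to 0, which is L ⇒ W
n=3: can move to 1, which is L ⇒ W
n=4: the only move is to 2(W), a W ⇒ L
n=5: can move to 0, which is L ⇒ W
n=6: can move to 4, which is L ⇒ W
n=7: can move to 0, which is L ⇒ W
n=8: can move to 1, which is L ⇒ W
n=9: can move to 4, which is L ⇒ W
n=10: moves to 8(W), 5(W), 3(W); every one is W ⇒ L
n=11: can move to 4, which is L ⇒ W
n=12: can move to 10, which is L ⇒ W
n=13: moves to 11(W), 8(W), 6(W); every one is W ⇒ L
n=14: moves to 12(W), 9(W), 7(W); every one is W ⇒ L
n=15: can move to 13, which is L ⇒ W
n=16: can move to 14, which is L ⇒ W
n=17: can move to 10, which is L ⇒ W
n=18: can move to 13, which is L ⇒ W
n=19: can move to 14, which is L ⇒ W
n=20: can move to 13, which is L ⇒ W
n=21: can move to 14, which is L ⇒ W
n=22: moves to 20(W), 17(W), 15(W); every one is W ⇒ L
n=23: moves to 21(W), 18(W), 16(W); every one is W ⇒ L
n=24: can move to 22, which is L ⇒ W
n=25: can move to 23, which is L ⇒ W
n=26: moves to 24(W), 21(W), 19(W); every one is W ⇒ L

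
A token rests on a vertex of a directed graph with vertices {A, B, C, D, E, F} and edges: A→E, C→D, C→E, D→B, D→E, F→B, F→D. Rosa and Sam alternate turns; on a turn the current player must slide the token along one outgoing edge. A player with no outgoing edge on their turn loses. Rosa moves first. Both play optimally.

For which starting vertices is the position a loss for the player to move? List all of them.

B, E

Use the standard recursion: the mover loses at a terminal position; elsewhere, the mover wins exactly when some move hands the opponent an L position.
Every edge goes from a vertex to one that appears earlier in the order E, B, D, F, C, A, so processing vertices in that order labels each vertex after all of its successors.
E: no outgoing edge → L
B: no outgoing edge → L
D: →B(L), so W
F: →B(L), so W
C: →E(L), so W
A: →E(L), so W
The losing starting vertices are exactly the entries labelled L in this table (2 of them).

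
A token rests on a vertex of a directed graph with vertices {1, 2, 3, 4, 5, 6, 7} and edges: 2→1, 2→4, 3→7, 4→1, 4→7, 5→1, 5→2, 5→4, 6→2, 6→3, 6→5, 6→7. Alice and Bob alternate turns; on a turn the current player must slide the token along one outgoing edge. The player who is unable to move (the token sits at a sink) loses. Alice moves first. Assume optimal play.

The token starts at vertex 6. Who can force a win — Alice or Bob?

Classify positions by backward induction: terminal positions (no move available) are L. From any other position, the mover wins iff some move reaches an L.
Every edge goes from a vertex to one that appears earlier in the order 1, 7, 4, 2, 5, 3, 6, so processing vertices in that order labels each vertex after all of its successors.
1: no outgoing edge → L
7: no outgoing edge → L
4: can move to 7, which is L ⇒ W
2: can move to 1, which is L ⇒ W
5: can move to 1, which is L ⇒ W
3: can move to 7, which is L ⇒ W
6: can move to 7, which is L ⇒ W
The starting position 6 is W: Alice should move to 7, handing over an L position.

Alice wins.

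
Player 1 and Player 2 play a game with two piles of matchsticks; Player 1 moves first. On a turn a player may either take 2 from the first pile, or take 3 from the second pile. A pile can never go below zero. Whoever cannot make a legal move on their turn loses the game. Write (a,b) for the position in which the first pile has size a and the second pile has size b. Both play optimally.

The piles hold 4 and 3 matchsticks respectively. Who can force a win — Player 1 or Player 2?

Work bottom-up. With no move the player to move loses. Otherwise the position is W if at least one move leads to an L position for the opponent, and L if every move leads to a W.
No move ever increases a pile, so every position that can arise here has a ≤ 4 and b ≤ 3; it is enough to label the cells with 0 ≤ a ≤ 4 and 0 ≤ b ≤ 3.
Every move lowers a or b (never raises either), so fill the grid row by row in increasing a, and left to right within a row: each cell's successors are then already labelled.
      b=0  b=1  b=2  b=3
a=0:    L    L    L    W
a=1:    L    L    L    W
a=2:    W    W    W    L
a=3:    W    W    W    L
a=4:    L    L    L    W
Cells with no legal move (terminal, hence L): (0,0), (0,1), (0,2), (1,0), (1,1), (1,2).
The remaining L cells, each justified by listing all of its moves:
(2,3): L (options (0,3)(W), (2,0)(W) are all W)
(3,3): L (options (1,3)(W), (3,0)(W) are all W)
(4,0): L (sole option (2,0)(W) is W)
(4,1): L (sole option (2,1)(W) is W)
(4,2): L (sole option (2,2)(W) is W)
Every other cell has at least one move into one of the L cells above, so it is W.
From (4,3) Player 1 can move to (2,3), reaching an L position.

Player 1 wins.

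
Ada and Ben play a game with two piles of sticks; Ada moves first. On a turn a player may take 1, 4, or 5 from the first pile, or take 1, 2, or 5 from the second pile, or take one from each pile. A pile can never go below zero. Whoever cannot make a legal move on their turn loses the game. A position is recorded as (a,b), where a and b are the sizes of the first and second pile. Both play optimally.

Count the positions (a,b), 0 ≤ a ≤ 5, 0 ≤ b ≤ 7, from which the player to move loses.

13

Label each position W (a win for the player to move) or L (a loss). A position with no legal move is L; any other position is W exactly when some move reaches an L, and L when every move reaches a W.
Every move lowers a or b (never raises either), so fill the grid row by row in increasing a, and left to right within a row: each cell's successors are then already labelled.
      b=0  b=1  b=2  b=3  b=4  b=5  b=6  b=7
a=0:    L    W    W    L    W    W    L    W
a=1:    W    W    L    W    W    L    W    W
a=2:    L    W    W    W    L    W    W    L
a=3:    W    W    L    W    W    W    L    W
a=4:    W    L    W    W    L    W    W    W
a=5:    W    W    W    W    W    W    W    L
Cells with no legal move (terminal, hence L): (0,0).
The remaining L cells, each justified by listing all of its moves:
(0,3): →(0,2)(W), (0,1)(W) — all W, so L
(0,6): →(0,5)(W), (0,4)(W), (0,1)(W) — all W, so L
(1,2): →(0,2)(W), (1,1)(W), (1,0)(W), (0,1)(W) — all W, so L
(1,5): →(0,5)(W), (1,4)(W), (1,3)(W), (1,0)(W), (0,4)(W) — all W, so L
(2,0): →(1,0)(W) only, which is W, so L
(2,4): →(1,4)(W), (2,3)(W), (2,2)(W), (1,3)(W) — all W, so L
(2,7): →(1,7)(W), (2,6)(W), (2,5)(W), (2,2)(W), (1,6)(W) — all W, so L
(3,2): →(2,2)(W), (3,1)(W), (3,0)(W), (2,1)(W) — all W, so L
(3,6): →(2,6)(W), (3,5)(W), (3,4)(W), (3,1)(W), (2,5)(W) — all W, so L
(4,1): →(3,1)(W), (0,1)(W), (4,0)(W), (3,0)(W) — all W, so L
(4,4): →(3,4)(W), (0,4)(W), (4,3)(W), (4,2)(W), (3,3)(W) — all W, so L
(5,7): →(4,7)(W), (1,7)(W), (0,7)(W), (5,6)(W), (5,5)(W), (5,2)(W), (4,6)(W) — all W, so L
Every other cell has at least one move into one of the L cells above, so it is W.
L cells per row: a=0: 3, a=1: 2, a=2: 3, a=3: 2, a=4: 2, a=5: 1; total 13.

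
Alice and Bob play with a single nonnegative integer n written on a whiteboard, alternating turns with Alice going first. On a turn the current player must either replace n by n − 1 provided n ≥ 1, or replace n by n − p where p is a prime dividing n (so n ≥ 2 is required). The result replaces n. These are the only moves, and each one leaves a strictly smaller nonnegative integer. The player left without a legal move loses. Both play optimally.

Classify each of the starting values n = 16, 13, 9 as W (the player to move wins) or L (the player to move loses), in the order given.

Positions with no move are L. A position that does have a move is losing for the player to move precisely when every available move leads to a winning position for the opponent. Fill in the labels:
n=0: no move → L
n=1: can move to 0, which is L ⇒ W
n=2: can move to 0, which is L ⇒ W
n=3: can move to 0, which is L ⇒ W
n=4: moves to 2(W), 3(W); every one is W ⇒ L
n=5: can move to 0, which is L ⇒ W
n=6: can move to 4, which is L ⇒ W
n=7: can move to 0, which is L ⇒ W
n=8: moves to 6(W), 7(W); every one is W ⇒ L
n=9: can move to 8, which is L ⇒ W
n=10: can move to 8, which is L ⇒ W
n=11: can move to 0, which is L ⇒ W
n=12: moves to 9(W), 10(W), 11(W); every one is W ⇒ L
n=13: can move to 0, which is L ⇒ W
n=14: can move to 12, which is L ⇒ W
n=15: can move to 12, which is L ⇒ W
n=16: moves to 14(W), 15(W); every one is W ⇒ L

16: L, 13: W, 9: W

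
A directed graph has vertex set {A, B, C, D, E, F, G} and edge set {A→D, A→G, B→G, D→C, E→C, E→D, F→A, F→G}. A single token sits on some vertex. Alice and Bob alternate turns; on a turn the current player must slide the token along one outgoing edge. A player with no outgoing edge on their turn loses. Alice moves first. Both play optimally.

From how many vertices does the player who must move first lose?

Build the W/L table. Terminal = L. A non-terminal position is W if it has a move to some L; otherwise it is L.
Every edge goes from a vertex to one that appears earlier in the order G, C, D, A, E, F, B, so processing vertices in that order labels each vertex after all of its successors.
G: no outgoing edge → L
C: no outgoing edge → L
D: can move to C, which is L ⇒ W
A: can move to G, which is L ⇒ W
E: can move to C, which is L ⇒ W
F: can move to G, which is L ⇒ W
B: can move to G, which is L ⇒ W
The L vertices are C, G; that is 2 in all.

2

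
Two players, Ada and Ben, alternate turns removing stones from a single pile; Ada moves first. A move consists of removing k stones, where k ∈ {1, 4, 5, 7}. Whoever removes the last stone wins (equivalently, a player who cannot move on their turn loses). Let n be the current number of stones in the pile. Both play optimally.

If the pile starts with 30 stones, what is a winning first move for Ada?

Remove 4, leaving 26.

Classify positions by backward induction: terminal positions (no move available) are L. From any other position, the mover wins iff some move reaches an L.
n=0: no move → L
n=1: →0(L), so W
n=2: →1(W) only, which is W, so L
n=3: →2(L), so W
n=4: →0(L), so W
n=5: →0(L), so W
n=6: →2(L), so W
n=7: →2(L), so W
n=8: →7(W), 4(W), 3(W), 1(W) — all W, so L
n=9: →8(L), so W
n=10: →9(W), 6(W), 5(W), 3(W) — all W, so L
n=11: →10(L), so W
n=12: →8(L), so W
n=13: →8(L), so W
n=14: →10(L), so W
n=15: →10(L), so W
n=16: →15(W), 12(W), 11(W), 9(W) — all W, so L
n=17: →16(L), so W
n=18: →17(W), 14(W), 13(W), 11(W) — all W, so L
n=19: →18(L), so W
n=20: →16(L), so W
n=21: →16(L), so W
n=22: →18(L), so W
n=23: →18(L), so W
n=24: →23(W), 20(W), 19(W), 17(W) — all W, so L
n=25: →24(L), so W
n=26: →25(W), 22(W), 21(W), 19(W) — all W, so L
n=27: →26(L), so W
n=28: →24(L), so W
n=29: →24(L), so W
n=30: →26(L), so W
From 30, the L positions reachable in one move are: 26.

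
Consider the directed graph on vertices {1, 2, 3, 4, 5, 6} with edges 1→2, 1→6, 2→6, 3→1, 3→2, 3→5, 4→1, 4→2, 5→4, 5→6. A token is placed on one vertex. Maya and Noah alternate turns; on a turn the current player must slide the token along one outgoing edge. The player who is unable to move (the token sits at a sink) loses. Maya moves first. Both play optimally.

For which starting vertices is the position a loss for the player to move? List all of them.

3, 4, 6

Use the standard recursion: the mover loses at a terminal position; elsewhere, the mover wins exactly when some move hands the opponent an L position.
Every edge goes from a vertex to one that appears earlier in the order 6, 2, 1, 4, 5, 3, so processing vertices in that order labels each vertex after all of its successors.
6: no outgoing edge → L
2: can move to 6, which is L ⇒ W
1: can move to 6, which is L ⇒ W
4: moves to 1(W), 2(W); every one is W ⇒ L
5: can move to 4, which is L ⇒ W
3: moves to 5(W), 1(W), 2(W); every one is W ⇒ L
The losing starting vertices are exactly the entries labelled L in this table (3 of them).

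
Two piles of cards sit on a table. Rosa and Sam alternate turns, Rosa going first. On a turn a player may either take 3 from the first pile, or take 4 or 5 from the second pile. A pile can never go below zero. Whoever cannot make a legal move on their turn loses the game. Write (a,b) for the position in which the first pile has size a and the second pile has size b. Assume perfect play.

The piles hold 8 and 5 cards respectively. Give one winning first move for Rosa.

Compute win/loss labels from the base case upward. A position with no move is L. Any other position is W if it can reach an L in one move, else L.
No move ever increases a pile, so every position that can arise here has a ≤ 8 and b ≤ 5; it is enough to label the cells with 0 ≤ a ≤ 8 and 0 ≤ b ≤ 5.
Every move lowers a or b (never raises either), so fill the grid row by row in increasing a, and left to right within a row: each cell's successors are then already labelled.
      b=0  b=1  b=2  b=3  b=4  b=5
a=0:    L    L    L    L    W    W
a=1:    L    L    L    L    W    W
a=2:    L    L    L    L    W    W
a=3:    W    W    W    W    L    L
a=4:    W    W    W    W    L    L
a=5:    W    W    W    W    L    L
a=6:    L    L    L    L    W    W
a=7:    L    L    L    L    W    W
a=8:    L    L    L    L    W    W
Cells with no legal move (terminal, hence L): (0,0), (0,1), (0,2), (0,3), (1,0), (1,1), (1,2), (1,3), (2,0), (2,1), (2,2), (2,3).
The remaining L cells, each justified by listing all of its moves:
(3,4): L (options (0,4)(W), (3,0)(W) are all W)
(3,5): L (options (0,5)(W), (3,1)(W), (3,0)(W) are all W)
(4,4): L (options (1,4)(W), (4,0)(W) are all W)
(4,5): L (options (1,5)(W), (4,1)(W), (4,0)(W) are all W)
(5,4): L (options (2,4)(W), (5,0)(W) are all W)
(5,5): L (options (2,5)(W), (5,1)(W), (5,0)(W) are all W)
(6,0): L (sole option (3,0)(W) is W)
(6,1): L (sole option (3,1)(W) is W)
(6,2): L (sole option (3,2)(W) is W)
(6,3): L (sole option (3,3)(W) is W)
(7,0): L (sole option (4,0)(W) is W)
(7,1): L (sole option (4,1)(W) is W)
(7,2): L (sole option (4,2)(W) is W)
(7,3): L (sole option (4,3)(W) is W)
(8,0): L (sole option (5,0)(W) is W)
(8,1): L (sole option (5,1)(W) is W)
(8,2): L (sole option (5,2)(W) is W)
(8,3): L (sole option (5,3)(W) is W)
Every other cell has at least one move into one of the L cells above, so it is W.
From (8,5), the L positions reachable in one move are: (5,5), (8,1), (8,0). Any move reaching one of these is winning.

Move to (5,5).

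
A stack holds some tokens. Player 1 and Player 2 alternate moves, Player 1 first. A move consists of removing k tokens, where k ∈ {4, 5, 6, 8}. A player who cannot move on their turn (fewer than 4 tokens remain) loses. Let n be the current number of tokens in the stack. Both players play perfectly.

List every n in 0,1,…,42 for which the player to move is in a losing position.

Positions with no move are L. A position that does have a move is losing for the player to move precisely when every available move leads to a winning position for the opponent. Fill in the labels:
n=0: no move → L
n=1: no move → L
n=2: no move → L
n=3: no move → L
n=4: W (go to 0, an L position)
n=5: W (go to 1, an L position)
n=6: W (go to 2, an L position)
n=7: W (go to 3, an L position)
n=8: W (go to 3, an L position)
n=9: W (go to 3, an L position)
n=10: W (go to 2, an L position)
n=11: W (go to 3, an L position)
n=12: L (options 8(W), 7(W), 6(W), 4(W) are all W)
n=13: L (options 9(W), 8(W), 7(W), 5(W) are all W)
n=14: L (options 10(W), 9(W), 8(W), 6(W) are all W)
n=15: L (options 11(W), 10(W), 9(W), 7(W) are all W)
n=16: W (go to 12, an L position)
n=17: W (go to 13, an L position)
n=18: W (go to 14, an L position)
n=19: W (go to 15, an L position)
n=20: W (go to 15, an L position)
n=21: W (go to 15, an L position)
n=22: W (go to 14, an L position)
n=23: W (go to 15, an L position)
n=24: L (options 20(W), 19(W), 18(W), 16(W) are all W)
n=25: L (options 21(W), 20(W), 19(W), 17(W) are all W)
n=26: L (options 22(W), 21(W), 20(W), 18(W) are all W)
n=27: L (options 23(W), 22(W), 21(W), 19(W) are all W)
n=28: W (go to 24, an L position)
n=29: W (go to 25, an L position)
n=30: W (go to 26, an L position)
n=31: W (go to 27, an L position)
n=32: W (go to 27, an L position)
n=33: W (go to 27, an L position)
n=34: W (go to 26, an L position)
n=35: W (go to 27, an L position)
n=36: L (options 32(W), 31(W), 30(W), 28(W) are all W)
n=37: L (options 33(W), 32(W), 31(W), 29(W) are all W)
n=38: L (options 34(W), 33(W), 32(W), 30(W) are all W)
n=39: L (options 35(W), 34(W), 33(W), 31(W) are all W)
n=40: W (go to 36, an L position)
n=41: W (go to 37, an L position)
n=42: W (go to 38, an L position)
Reading off the rows marked L gives the requested list; there are 16 such values of n.

0, 1, 2, 3, 12, 13, 14, 15, 24, 25, 26, 27, 36, 37, 38, 39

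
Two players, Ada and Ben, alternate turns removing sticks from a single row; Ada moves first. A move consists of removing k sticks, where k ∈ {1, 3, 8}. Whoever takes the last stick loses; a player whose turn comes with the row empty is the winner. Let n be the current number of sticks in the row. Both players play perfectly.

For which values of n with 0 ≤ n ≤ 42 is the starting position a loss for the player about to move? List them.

1, 3, 5, 7, 12, 14, 16, 18, 23, 25, 27, 29, 34, 36, 38, 40

Use the standard recursion: the mover wins at a terminal position; elsewhere, the mover wins exactly when some move hands the opponent an L position.
n=0: no move; the opponent has just taken the last stick and therefore loses → W
n=1: the only move is to 0(W), a W ⇒ L
n=2: can move to 1, which is L ⇒ W
n=3: moves to 2(W), 0(W); every one is W ⇒ L
n=4: can move to 3, which is L ⇒ W
n=5: moves to 4(W), 2(W); every one is W ⇒ L
n=6: can move to 5, which is L ⇒ W
n=7: moves to 6(W), 4(W); every one is W ⇒ L
n=8: can move to 7, which is L ⇒ W
n=9: can move to 1, which is L ⇒ W
n=10: can move to 7, which is L ⇒ W
n=11: can move to 3, which is L ⇒ W
n=12: moves to 11(W), 9(W), 4(W); every one is W ⇒ L
n=13: can move to 12, which is L ⇒ W
n=14: moves to 13(W), 11(W), 6(W); every one is W ⇒ L
n=15: can move to 14, which is L ⇒ W
n=16: moves to 15(W), 13(W), 8(W); every one is W ⇒ L
n=17: can move to 16, which is L ⇒ W
n=18: moves to 17(W), 15(W), 10(W); every one is W ⇒ L
n=19: can move to 18, which is L ⇒ W
n=20: can move to 12, which is L ⇒ W
n=21: can move to 18, which is L ⇒ W
n=22: can move to 14, which is L ⇒ W
n=23: moves to 22(W), 20(W), 15(W); every one is W ⇒ L
n=24: can move to 23, which is L ⇒ W
n=25: moves to 24(W), 22(W), 17(W); every one is W ⇒ L
n=26: can move to 25, which is L ⇒ W
n=27: moves to 26(W), 24(W), 19(W); every one is W ⇒ L
n=28: can move to 27, which is L ⇒ W
n=29: moves to 28(W), 26(W), 21(W); every one is W ⇒ L
n=30: can move to 29, which is L ⇒ W
n=31: can move to 23, which is L ⇒ W
n=32: can move to 29, which is L ⇒ W
n=33: can move to 25, which is L ⇒ W
n=34: moves to 33(W), 31(W), 26(W); every one is W ⇒ L
n=35: can move to 34, which is L ⇒ W
n=36: moves to 35(W), 33(W), 28(W); every one is W ⇒ L
n=37: can move to 36, which is L ⇒ W
n=38: moves to 37(W), 35(W), 30(W); every one is W ⇒ L
n=39: can move to 38, which is L ⇒ W
n=40: moves to 39(W), 37(W), 32(W); every one is W ⇒ L
n=41: can move to 40, which is L ⇒ W
n=42: can move to 34, which is L ⇒ W
Reading off the rows marked L gives the requested list; there are 16 such values of n.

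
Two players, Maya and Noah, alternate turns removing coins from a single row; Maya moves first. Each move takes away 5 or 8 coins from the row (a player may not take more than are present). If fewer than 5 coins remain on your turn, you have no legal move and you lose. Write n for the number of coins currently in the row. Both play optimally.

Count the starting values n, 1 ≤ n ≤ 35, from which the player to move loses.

14

Positions with no move are L. A position that does have a move is losing for the player to move precisely when every available move leads to a winning position for the opponent. Fill in the labels:
n=0: no move → L
n=1: no move → L
n=2: no move → L
n=3: no move → L
n=4: no move → L
n=5: W (go to 0, an L position)
n=6: W (go to 1, an L position)
n=7: W (go to 2, an L position)
n=8: W (go to 3, an L position)
n=9: W (go to 4, an L position)
n=10: W (go to 2, an L position)
n=11: W (go to 3, an L position)
n=12: W (go to 4, an L position)
n=13: L (options 8(W), 5(W) are all W)
n=14: L (options 9(W), 6(W) are all W)
n=15: L (options 10(W), 7(W) are all W)
n=16: L (options 11(W), 8(W) are all W)
n=17: L (options 12(W), 9(W) are all W)
n=18: W (go to 13, an L position)
n=19: W (go to 14, an L position)
n=20: W (go to 15, an L position)
n=21: W (go to 16, an L position)
n=22: W (go to 17, an L position)
n=23: W (go to 15, an L position)
n=24: W (go to 16, an L position)
n=25: W (go to 17, an L position)
n=26: L (options 21(W), 18(W) are all W)
n=27: L (options 22(W), 19(W) are all W)
n=28: L (options 23(W), 20(W) are all W)
n=29: L (options 24(W), 21(W) are all W)
n=30: L (options 25(W), 22(W) are all W)
n=31: W (go to 26, an L position)
n=32: W (go to 27, an L position)
n=33: W (go to 28, an L position)
n=34: W (go to 29, an L position)
n=35: W (go to 30, an L position)
L entries with 1 ≤ n ≤ 35 (n=0 is outside the asked range and is not counted): n = 1, 2, 3, 4, 13, 14, 15, 16, 17, 26, 27, 28, 29, 30; that makes 14.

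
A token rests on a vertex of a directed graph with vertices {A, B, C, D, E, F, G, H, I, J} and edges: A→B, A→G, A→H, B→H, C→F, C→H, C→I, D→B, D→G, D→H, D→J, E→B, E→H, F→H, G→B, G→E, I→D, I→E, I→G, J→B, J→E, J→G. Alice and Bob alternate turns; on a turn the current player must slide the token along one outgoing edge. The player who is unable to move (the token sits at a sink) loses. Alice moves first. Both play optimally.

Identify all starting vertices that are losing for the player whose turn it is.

G, H

Label each position W (a win for the player to move) or L (a loss). A position with no legal move is L; any other position is W exactly when some move reaches an L, and L when every move reaches a W.
Every edge goes from a vertex to one that appears earlier in the order H, B, E, G, J, A, F, D, I, C, so processing vertices in that order labels each vertex after all of its successors.
H: no outgoing edge → L
B: can move to H, which is L ⇒ W
E: can move to H, which is L ⇒ W
G: moves to E(W), B(W); every one is W ⇒ L
J: can move to G, which is L ⇒ W
A: can move to G, which is L ⇒ W
F: can move to H, which is L ⇒ W
D: can move to G, which is L ⇒ W
I: can move to G, which is L ⇒ W
C: can move to H, which is L ⇒ W
Reading off the rows marked L gives the requested list; there are 2 such vertices.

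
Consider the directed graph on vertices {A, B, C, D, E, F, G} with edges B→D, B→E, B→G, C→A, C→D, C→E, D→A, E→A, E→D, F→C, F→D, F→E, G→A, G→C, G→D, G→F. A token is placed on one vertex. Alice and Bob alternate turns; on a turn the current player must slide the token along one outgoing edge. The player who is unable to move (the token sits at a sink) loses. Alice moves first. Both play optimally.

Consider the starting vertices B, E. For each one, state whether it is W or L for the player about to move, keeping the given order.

Build the W/L table. Terminal = L. A non-terminal position is W if it has a move to some L; otherwise it is L.
Every edge goes from a vertex to one that appears earlier in the order A, D, E, C, F, G, B, so processing vertices in that order labels each vertex after all of its successors.
A: no outgoing edge → L
D: reaches L-position A → W
E: reaches L-position A → W
C: reaches L-position A → W
F: only reaches C(W), E(W), D(W), all W → L
G: reaches L-position F → W
B: only reaches G(W), E(W), D(W), all W → L

B: L, E: W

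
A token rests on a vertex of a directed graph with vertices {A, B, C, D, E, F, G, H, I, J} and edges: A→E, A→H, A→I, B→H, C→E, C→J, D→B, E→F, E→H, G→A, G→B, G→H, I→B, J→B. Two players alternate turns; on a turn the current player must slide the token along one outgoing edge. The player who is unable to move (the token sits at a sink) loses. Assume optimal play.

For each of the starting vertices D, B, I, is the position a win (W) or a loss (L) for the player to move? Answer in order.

D: L, B: W, I: L

Positions with no move are L. A position that does have a move is losing for the player to move precisely when every available move leads to a winning position for the opponent. Fill in the labels:
Every edge goes from a vertex to one that appears earlier in the order H, F, E, B, D, J, I, A, G, C, so processing vertices in that order labels each vertex after all of its successors.
H: no outgoing edge → L
F: no outgoing edge → L
E: W (go to F, an L position)
B: W (go to H, an L position)
D: L (sole option B(W) is W)
J: L (sole option B(W) is W)
I: L (sole option B(W) is W)
A: W (go to I, an L position)
G: W (go to H, an L position)
C: W (go to J, an L position)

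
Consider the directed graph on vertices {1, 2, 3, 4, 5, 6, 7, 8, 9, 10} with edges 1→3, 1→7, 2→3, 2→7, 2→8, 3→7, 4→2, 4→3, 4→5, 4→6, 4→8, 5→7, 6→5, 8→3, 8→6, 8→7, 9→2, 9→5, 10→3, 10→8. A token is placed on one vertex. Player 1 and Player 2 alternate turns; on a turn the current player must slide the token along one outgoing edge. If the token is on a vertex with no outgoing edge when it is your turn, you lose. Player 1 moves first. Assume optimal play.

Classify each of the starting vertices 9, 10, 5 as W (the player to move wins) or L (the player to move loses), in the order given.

9: L, 10: L, 5: W

Use the standard recursion: the mover loses at a terminal position; elsewhere, the mover wins exactly when some move hands the opponent an L position.
Every edge goes from a vertex to one that appears earlier in the order 7, 3, 5, 6, 8, 1, 2, 10, 9, 4, so processing vertices in that order labels each vertex after all of its successors.
7: no outgoing edge → L
3: →7(L), so W
5: →7(L), so W
6: →5(W) only, which is W, so L
8: →6(L), so W
1: →7(L), so W
2: →7(L), so W
10: →8(W), 3(W) — all W, so L
9: →2(W), 5(W) — all W, so L
4: →6(L), so W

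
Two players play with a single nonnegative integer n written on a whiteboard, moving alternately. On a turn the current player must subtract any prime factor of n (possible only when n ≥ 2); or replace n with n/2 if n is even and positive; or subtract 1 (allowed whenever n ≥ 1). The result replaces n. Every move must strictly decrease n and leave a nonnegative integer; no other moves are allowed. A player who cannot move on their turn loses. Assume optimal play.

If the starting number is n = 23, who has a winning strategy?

Build the W/L table. Terminal = L. A non-terminal position is W if it has a move to some L; otherwise it is L.
n=0: no move → L
n=1: can move to 0, which is L ⇒ W
n=2: can move to 0, which is L ⇒ W
n=3: can move to 0, which is L ⇒ W
n=4: moves to 2(W), 3(W); every one is W ⇒ L
n=5: can move to 0, which is L ⇒ W
n=6: can move to 4, which is L ⇒ W
n=7: can move to 0, which is L ⇒ W
n=8: can move to 4, which is L ⇒ W
n=9: moves to 6(W), 8(W); every one is W ⇒ L
n=10: can move to 9, which is L ⇒ W
n=11: can move to 0, which is L ⇒ W
n=12: can move to 9, which is L ⇒ W
n=13: can move to 0, which is L ⇒ W
n=14: moves to 7(W), 12(W), 13(W); every one is W ⇒ L
n=15: can move to 14, which is L ⇒ W
n=16: can move to 14, which is L ⇒ W
n=17: can move to 0, which is L ⇒ W
n=18: can move to 9, which is L ⇒ W
n=19: can move to 0, which is L ⇒ W
n=20: moves to 10(W), 15(W), 18(W), 19(W); every one is W ⇒ L
n=21: can move to 14, which is L ⇒ W
n=22: can move to 20, which is L ⇒ W
n=23: can move to 0, which is L ⇒ W
The starting position 23 is W: the player to move should move to 0, handing over an L position.

The first player wins.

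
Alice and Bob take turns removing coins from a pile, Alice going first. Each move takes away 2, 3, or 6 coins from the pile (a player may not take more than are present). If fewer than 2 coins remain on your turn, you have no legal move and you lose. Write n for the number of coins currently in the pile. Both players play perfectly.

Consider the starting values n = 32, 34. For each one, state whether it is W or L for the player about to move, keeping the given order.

Use the standard recursion: the mover loses at a terminal position; elsewhere, the mover wins exactly when some move hands the opponent an L position.
n=0: no move → L
n=1: no move → L
n=2: →0(L), so W
n=3: →1(L), so W
n=4: →1(L), so W
n=5: →3(W), 2(W) — all W, so L
n=6: →0(L), so W
n=7: →5(L), so W
n=8: →5(L), so W
n=9: →7(W), 6(W), 3(W) — all W, so L
n=10: →8(W), 7(W), 4(W) — all W, so L
n=11: →9(L), so W
n=12: →10(L), so W
n=13: →10(L), so W
n=14: →12(W), 11(W), 8(W) — all W, so L
n=15: →9(L), so W
n=16: →14(L), so W
n=17: →14(L), so W
n=18: →16(W), 15(W), 12(W) — all W, so L
n=19: →17(W), 16(W), 13(W) — all W, so L
n=20: →18(L), so W
n=21: →19(L), so W
n=22: →19(L), so W
n=23: →21(W), 20(W), 17(W) — all W, so L
n=24: →18(L), so W
n=25: →23(L), so W
n=26: →23(L), so W
n=27: →25(W), 24(W), 21(W) — all W, so L
n=28: →26(W), 25(W), 22(W) — all W, so L
n=29: →27(L), so W
n=30: →28(L), so W
n=31: →28(L), so W
n=32: →30(W), 29(W), 26(W) — all W, so L
n=33: →27(L), so W
n=34: →32(L), so W

32: L, 34: W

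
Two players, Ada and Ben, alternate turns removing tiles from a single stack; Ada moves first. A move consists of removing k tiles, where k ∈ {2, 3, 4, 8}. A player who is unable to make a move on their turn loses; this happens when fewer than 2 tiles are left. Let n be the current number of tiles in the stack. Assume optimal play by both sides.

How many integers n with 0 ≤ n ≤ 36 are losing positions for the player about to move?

13

Use the standard recursion: the mover loses at a terminal position; elsewhere, the mover wins exactly when some move hands the opponent an L position.
n=0: no move → L
n=1: no move → L
n=2: →0(L), so W
n=3: →1(L), so W
n=4: →1(L), so W
n=5: →1(L), so W
n=6: →4(W), 3(W), 2(W) — all W, so L
n=7: →5(W), 4(W), 3(W) — all W, so L
n=8: →6(L), so W
n=9: →7(L), so W
n=10: →7(L), so W
n=11: →7(L), so W
n=12: →10(W), 9(W), 8(W), 4(W) — all W, so L
n=13: →11(W), 10(W), 9(W), 5(W) — all W, so L
n=14: →12(L), so W
n=15: →13(L), so W
n=16: →13(L), so W
n=17: →13(L), so W
n=18: →16(W), 15(W), 14(W), 10(W) — all W, so L
n=19: →17(W), 16(W), 15(W), 11(W) — all W, so L
n=20: →18(L), so W
n=21: →19(L), so W
n=22: →19(L), so W
n=23: →19(L), so W
n=24: →22(W), 21(W), 20(W), 16(W) — all W, so L
n=25: →23(W), 22(W), 21(W), 17(W) — all W, so L
n=26: →24(L), so W
n=27: →25(L), so W
n=28: →25(L), so W
n=29: →25(L), so W
n=30: →28(W), 27(W), 26(W), 22(W) — all W, so L
n=31: →29(W), 28(W), 27(W), 23(W) — all W, so L
n=32: →30(L), so W
n=33: →31(L), so W
n=34: →31(L), so W
n=35: →31(L), so W
n=36: →34(W), 33(W), 32(W), 28(W) — all W, so L
L entries with 0 ≤ n ≤ 36: n = 0, 1, 6, 7, 12, 13, 18, 19, 24, 25, 30, 31, 36; that makes 13.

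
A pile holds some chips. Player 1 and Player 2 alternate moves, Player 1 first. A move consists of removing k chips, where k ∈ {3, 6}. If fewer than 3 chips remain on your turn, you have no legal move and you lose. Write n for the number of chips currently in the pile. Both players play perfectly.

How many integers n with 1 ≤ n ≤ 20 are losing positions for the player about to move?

8

Use the standard recursion: the mover loses at a terminal position; elsewhere, the mover wins exactly when some move hands the opponent an L position.
n=0: no move → L
n=1: no move → L
n=2: no move → L
n=3: can move to 0, which is L ⇒ W
n=4: can move to 1, which is L ⇒ W
n=5: can move to 2, which is L ⇒ W
n=6: can move to 0, which is L ⇒ W
n=7: can move to 1, which is L ⇒ W
n=8: can move to 2, which is L ⇒ W
n=9: moves to 6(W), 3(W); every one is W ⇒ L
n=10: moves to 7(W), 4(W); every one is W ⇒ L
n=11: moves to 8(W), 5(W); every one is W ⇒ L
n=12: can move to 9, which is L ⇒ W
n=13: can move to 10, which is L ⇒ W
n=14: can move to 11, which is L ⇒ W
n=15: can move to 9, which is L ⇒ W
n=16: can move to 10, which is L ⇒ W
n=17: can move to 11, which is L ⇒ W
n=18: moves to 15(W), 12(W); every one is W ⇒ L
n=19: moves to 16(W), 13(W); every one is W ⇒ L
n=20: moves to 17(W), 14(W); every one is W ⇒ L
L entries with 1 ≤ n ≤ 20 (n=0 is outside the asked range and is not counted): n = 1, 2, 9, 10, 11, 18, 19, 20; that makes 8.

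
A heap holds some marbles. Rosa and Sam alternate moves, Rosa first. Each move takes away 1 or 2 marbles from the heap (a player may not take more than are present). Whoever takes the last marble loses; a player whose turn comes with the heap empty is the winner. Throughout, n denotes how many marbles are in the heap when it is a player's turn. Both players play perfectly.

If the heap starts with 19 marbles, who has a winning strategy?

Sam wins.

Classify positions by backward induction: terminal positions (no move available) are W. From any other position, the mover wins iff some move reaches an L.
n=0: no move; the opponent has just taken the last marble and therefore loses → W
n=1: L (sole option 0(W) is W)
n=2: W (go to 1, an L position)
n=3: W (go to 1, an L position)
n=4: L (options 3(W), 2(W) are all W)
n=5: W (go to 4, an L position)
n=6: W (go to 4, an L position)
n=7: L (options 6(W), 5(W) are all W)
n=8: W (go to 7, an L position)
n=9: W (go to 7, an L position)
n=10: L (options 9(W), 8(W) are all W)
n=11: W (go to 10, an L position)
n=12: W (go to 10, an L position)
n=13: L (options 12(W), 11(W) are all W)
n=14: W (go to 13, an L position)
n=15: W (go to 13, an L position)
n=16: L (options 15(W), 14(W) are all W)
n=17: W (go to 16, an L position)
n=18: W (go to 16, an L position)
n=19: L (options 18(W), 17(W) are all W)
Every move from 19 reaches a W position, so the mover loses.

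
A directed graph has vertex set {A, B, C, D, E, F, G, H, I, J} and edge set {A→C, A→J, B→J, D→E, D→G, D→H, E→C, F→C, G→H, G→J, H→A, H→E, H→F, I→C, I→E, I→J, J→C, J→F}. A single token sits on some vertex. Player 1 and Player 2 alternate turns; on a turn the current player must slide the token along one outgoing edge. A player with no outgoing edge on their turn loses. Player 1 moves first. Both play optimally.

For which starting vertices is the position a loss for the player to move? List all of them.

B, C, H

Classify positions by backward induction: terminal positions (no move available) are L. From any other position, the mover wins iff some move reaches an L.
Every edge goes from a vertex to one that appears earlier in the order C, F, E, J, A, H, G, I, B, D, so processing vertices in that order labels each vertex after all of its successors.
C: no outgoing edge → L
F: W (go to C, an L position)
E: W (go to C, an L position)
J: W (go to C, an L position)
A: W (go to C, an L position)
H: L (options A(W), E(W), F(W) are all W)
G: W (go to H, an L position)
I: W (go to C, an L position)
B: L (sole option J(W) is W)
D: W (go to H, an L position)
The losing starting vertices are exactly the entries labelled L in this table (3 of them).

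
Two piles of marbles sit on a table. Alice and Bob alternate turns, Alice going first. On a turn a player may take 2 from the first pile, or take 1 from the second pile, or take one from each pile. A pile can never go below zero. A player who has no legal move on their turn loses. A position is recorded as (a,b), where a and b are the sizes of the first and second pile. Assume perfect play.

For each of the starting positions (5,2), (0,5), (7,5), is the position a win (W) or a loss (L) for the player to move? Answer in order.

(5,2): L, (0,5): W, (7,5): W

Label each position W (a win for the player to move) or L (a loss). A position with no legal move is L; any other position is W exactly when some move reaches an L, and L when every move reaches a W.
No move ever increases a pile, so every position that can arise here has a ≤ 7 and b ≤ 5; it is enough to label the cells with 0 ≤ a ≤ 7 and 0 ≤ b ≤ 5.
Every move lowers a or b (never raises either), so fill the grid row by row in increasing a, and left to right within a row: each cell's successors are then already labelled.
      b=0  b=1  b=2  b=3  b=4  b=5
a=0:    L    W    L    W    L    W
a=1:    L    W    L    W    L    W
a=2:    W    W    W    W    W    W
a=3:    W    L    W    L    W    L
a=4:    L    W    W    L    W    L
a=5:    L    W    L    W    W    W
a=6:    W    W    L    W    L    W
a=7:    W    L    W    W    L    W
Cells with no legal move (terminal, hence L): (0,0), (1,0).
The remaining L cells, each justified by listing all of its moves:
(0,2): →(0,1)(W) only, which is W, so L
(0,4): →(0,3)(W) only, which is W, so L
(1,2): →(1,1)(W), (0,1)(W) — all W, so L
(1,4): →(1,3)(W), (0,3)(W) — all W, so L
(3,1): →(1,1)(W), (3,0)(W), (2,0)(W) — all W, so L
(3,3): →(1,3)(W), (3,2)(W), (2,2)(W) — all W, so L
(3,5): →(1,5)(W), (3,4)(W), (2,4)(W) — all W, so L
(4,0): →(2,0)(W) only, which is W, so L
(4,3): →(2,3)(W), (4,2)(W), (3,2)(W) — all W, so L
(4,5): →(2,5)(W), (4,4)(W), (3,4)(W) — all W, so L
(5,0): →(3,0)(W) only, which is W, so L
(5,2): →(3,2)(W), (5,1)(W), (4,1)(W) — all W, so L
(6,2): →(4,2)(W), (6,1)(W), (5,1)(W) — all W, so L
(6,4): →(4,4)(W), (6,3)(W), (5,3)(W) — all W, so L
(7,1): →(5,1)(W), (7,0)(W), (6,0)(W) — all W, so L
(7,4): →(5,4)(W), (7,3)(W), (6,3)(W) — all W, so L
Every other cell has at least one move into one of the L cells above, so it is W.
(5,2): one of the L cells justified above, so L
(0,5): the move to (0,4) reaches an L cell, so W
(7,5): the move to (7,4) reaches an L cell, so W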